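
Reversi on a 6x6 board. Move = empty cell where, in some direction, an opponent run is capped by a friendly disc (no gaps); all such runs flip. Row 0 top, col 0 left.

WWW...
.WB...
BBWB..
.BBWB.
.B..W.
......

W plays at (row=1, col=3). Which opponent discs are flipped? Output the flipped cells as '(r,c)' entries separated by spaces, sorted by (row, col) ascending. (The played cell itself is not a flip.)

Answer: (1,2) (2,3)

Derivation:
Dir NW: first cell 'W' (not opp) -> no flip
Dir N: first cell '.' (not opp) -> no flip
Dir NE: first cell '.' (not opp) -> no flip
Dir W: opp run (1,2) capped by W -> flip
Dir E: first cell '.' (not opp) -> no flip
Dir SW: first cell 'W' (not opp) -> no flip
Dir S: opp run (2,3) capped by W -> flip
Dir SE: first cell '.' (not opp) -> no flip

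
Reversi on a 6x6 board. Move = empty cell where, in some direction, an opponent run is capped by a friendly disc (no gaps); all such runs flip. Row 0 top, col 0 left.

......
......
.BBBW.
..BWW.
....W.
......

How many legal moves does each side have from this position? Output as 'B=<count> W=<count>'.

-- B to move --
(1,3): no bracket -> illegal
(1,4): no bracket -> illegal
(1,5): no bracket -> illegal
(2,5): flips 1 -> legal
(3,5): flips 2 -> legal
(4,2): no bracket -> illegal
(4,3): flips 1 -> legal
(4,5): flips 1 -> legal
(5,3): no bracket -> illegal
(5,4): no bracket -> illegal
(5,5): flips 2 -> legal
B mobility = 5
-- W to move --
(1,0): no bracket -> illegal
(1,1): flips 1 -> legal
(1,2): flips 1 -> legal
(1,3): flips 1 -> legal
(1,4): no bracket -> illegal
(2,0): flips 3 -> legal
(3,0): no bracket -> illegal
(3,1): flips 1 -> legal
(4,1): no bracket -> illegal
(4,2): no bracket -> illegal
(4,3): no bracket -> illegal
W mobility = 5

Answer: B=5 W=5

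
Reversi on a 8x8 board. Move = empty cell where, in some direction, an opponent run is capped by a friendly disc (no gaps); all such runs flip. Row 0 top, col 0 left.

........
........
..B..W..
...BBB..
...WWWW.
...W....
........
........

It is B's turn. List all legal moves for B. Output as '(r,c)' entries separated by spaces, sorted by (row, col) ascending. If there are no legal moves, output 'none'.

Answer: (1,5) (1,6) (5,2) (5,4) (5,5) (5,6) (5,7) (6,2) (6,3)

Derivation:
(1,4): no bracket -> illegal
(1,5): flips 1 -> legal
(1,6): flips 1 -> legal
(2,4): no bracket -> illegal
(2,6): no bracket -> illegal
(3,2): no bracket -> illegal
(3,6): no bracket -> illegal
(3,7): no bracket -> illegal
(4,2): no bracket -> illegal
(4,7): no bracket -> illegal
(5,2): flips 1 -> legal
(5,4): flips 1 -> legal
(5,5): flips 2 -> legal
(5,6): flips 1 -> legal
(5,7): flips 1 -> legal
(6,2): flips 2 -> legal
(6,3): flips 2 -> legal
(6,4): no bracket -> illegal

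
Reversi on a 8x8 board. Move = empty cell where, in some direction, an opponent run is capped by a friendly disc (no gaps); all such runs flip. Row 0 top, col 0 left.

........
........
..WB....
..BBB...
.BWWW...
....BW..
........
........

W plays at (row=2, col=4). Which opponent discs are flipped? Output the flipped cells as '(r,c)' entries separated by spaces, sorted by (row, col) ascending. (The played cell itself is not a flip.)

Answer: (2,3) (3,3) (3,4)

Derivation:
Dir NW: first cell '.' (not opp) -> no flip
Dir N: first cell '.' (not opp) -> no flip
Dir NE: first cell '.' (not opp) -> no flip
Dir W: opp run (2,3) capped by W -> flip
Dir E: first cell '.' (not opp) -> no flip
Dir SW: opp run (3,3) capped by W -> flip
Dir S: opp run (3,4) capped by W -> flip
Dir SE: first cell '.' (not opp) -> no flip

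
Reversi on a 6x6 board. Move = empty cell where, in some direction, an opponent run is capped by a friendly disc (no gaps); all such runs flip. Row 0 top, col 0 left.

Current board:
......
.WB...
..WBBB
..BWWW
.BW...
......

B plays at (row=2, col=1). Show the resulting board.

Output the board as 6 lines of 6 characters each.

Place B at (2,1); scan 8 dirs for brackets.
Dir NW: first cell '.' (not opp) -> no flip
Dir N: opp run (1,1), next='.' -> no flip
Dir NE: first cell 'B' (not opp) -> no flip
Dir W: first cell '.' (not opp) -> no flip
Dir E: opp run (2,2) capped by B -> flip
Dir SW: first cell '.' (not opp) -> no flip
Dir S: first cell '.' (not opp) -> no flip
Dir SE: first cell 'B' (not opp) -> no flip
All flips: (2,2)

Answer: ......
.WB...
.BBBBB
..BWWW
.BW...
......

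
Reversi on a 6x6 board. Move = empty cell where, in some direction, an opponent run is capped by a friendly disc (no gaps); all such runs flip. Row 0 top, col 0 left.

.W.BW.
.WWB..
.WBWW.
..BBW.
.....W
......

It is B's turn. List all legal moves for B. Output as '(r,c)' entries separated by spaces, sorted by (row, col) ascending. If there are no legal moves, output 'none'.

Answer: (0,0) (0,2) (0,5) (1,0) (1,4) (1,5) (2,0) (2,5) (3,0) (3,5)

Derivation:
(0,0): flips 1 -> legal
(0,2): flips 1 -> legal
(0,5): flips 1 -> legal
(1,0): flips 3 -> legal
(1,4): flips 1 -> legal
(1,5): flips 1 -> legal
(2,0): flips 1 -> legal
(2,5): flips 2 -> legal
(3,0): flips 2 -> legal
(3,1): no bracket -> illegal
(3,5): flips 2 -> legal
(4,3): no bracket -> illegal
(4,4): no bracket -> illegal
(5,4): no bracket -> illegal
(5,5): no bracket -> illegal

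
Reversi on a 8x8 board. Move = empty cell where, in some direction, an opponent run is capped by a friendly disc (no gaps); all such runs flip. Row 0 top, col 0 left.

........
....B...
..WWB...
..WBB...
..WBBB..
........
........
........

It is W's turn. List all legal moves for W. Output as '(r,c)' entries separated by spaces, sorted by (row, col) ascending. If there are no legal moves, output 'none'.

Answer: (0,5) (1,5) (2,5) (3,5) (4,6) (5,3) (5,4) (5,5) (5,6)

Derivation:
(0,3): no bracket -> illegal
(0,4): no bracket -> illegal
(0,5): flips 1 -> legal
(1,3): no bracket -> illegal
(1,5): flips 2 -> legal
(2,5): flips 1 -> legal
(3,5): flips 2 -> legal
(3,6): no bracket -> illegal
(4,6): flips 3 -> legal
(5,2): no bracket -> illegal
(5,3): flips 2 -> legal
(5,4): flips 1 -> legal
(5,5): flips 2 -> legal
(5,6): flips 2 -> legal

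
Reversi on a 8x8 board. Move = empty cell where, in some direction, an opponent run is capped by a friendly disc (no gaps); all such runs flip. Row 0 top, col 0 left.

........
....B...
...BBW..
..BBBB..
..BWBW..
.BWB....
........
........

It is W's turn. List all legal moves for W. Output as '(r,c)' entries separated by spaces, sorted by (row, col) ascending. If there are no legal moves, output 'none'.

(0,3): flips 1 -> legal
(0,4): no bracket -> illegal
(0,5): no bracket -> illegal
(1,2): flips 2 -> legal
(1,3): flips 2 -> legal
(1,5): no bracket -> illegal
(2,1): flips 1 -> legal
(2,2): flips 4 -> legal
(2,6): no bracket -> illegal
(3,1): no bracket -> illegal
(3,6): no bracket -> illegal
(4,0): no bracket -> illegal
(4,1): flips 1 -> legal
(4,6): no bracket -> illegal
(5,0): flips 1 -> legal
(5,4): flips 1 -> legal
(5,5): no bracket -> illegal
(6,0): no bracket -> illegal
(6,1): no bracket -> illegal
(6,2): no bracket -> illegal
(6,3): flips 1 -> legal
(6,4): no bracket -> illegal

Answer: (0,3) (1,2) (1,3) (2,1) (2,2) (4,1) (5,0) (5,4) (6,3)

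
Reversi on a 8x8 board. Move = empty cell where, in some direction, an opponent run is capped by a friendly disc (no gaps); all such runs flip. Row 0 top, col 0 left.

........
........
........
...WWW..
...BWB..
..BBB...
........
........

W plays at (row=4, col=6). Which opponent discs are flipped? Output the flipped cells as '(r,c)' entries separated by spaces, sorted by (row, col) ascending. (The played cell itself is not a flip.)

Dir NW: first cell 'W' (not opp) -> no flip
Dir N: first cell '.' (not opp) -> no flip
Dir NE: first cell '.' (not opp) -> no flip
Dir W: opp run (4,5) capped by W -> flip
Dir E: first cell '.' (not opp) -> no flip
Dir SW: first cell '.' (not opp) -> no flip
Dir S: first cell '.' (not opp) -> no flip
Dir SE: first cell '.' (not opp) -> no flip

Answer: (4,5)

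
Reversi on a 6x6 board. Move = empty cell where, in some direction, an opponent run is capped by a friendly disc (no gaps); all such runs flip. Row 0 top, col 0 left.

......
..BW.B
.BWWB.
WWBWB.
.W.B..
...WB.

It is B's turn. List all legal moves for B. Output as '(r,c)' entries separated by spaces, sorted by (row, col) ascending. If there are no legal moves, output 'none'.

Answer: (0,2) (0,3) (1,4) (4,2) (5,0) (5,1) (5,2)

Derivation:
(0,2): flips 1 -> legal
(0,3): flips 3 -> legal
(0,4): no bracket -> illegal
(1,1): no bracket -> illegal
(1,4): flips 2 -> legal
(2,0): no bracket -> illegal
(4,0): no bracket -> illegal
(4,2): flips 1 -> legal
(4,4): no bracket -> illegal
(5,0): flips 1 -> legal
(5,1): flips 2 -> legal
(5,2): flips 1 -> legal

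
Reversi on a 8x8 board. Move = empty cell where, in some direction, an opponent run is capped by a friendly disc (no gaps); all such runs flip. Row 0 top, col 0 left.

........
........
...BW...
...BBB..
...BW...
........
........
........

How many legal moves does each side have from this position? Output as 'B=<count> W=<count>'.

-- B to move --
(1,3): flips 1 -> legal
(1,4): flips 1 -> legal
(1,5): flips 1 -> legal
(2,5): flips 1 -> legal
(4,5): flips 1 -> legal
(5,3): flips 1 -> legal
(5,4): flips 1 -> legal
(5,5): flips 1 -> legal
B mobility = 8
-- W to move --
(1,2): no bracket -> illegal
(1,3): no bracket -> illegal
(1,4): no bracket -> illegal
(2,2): flips 2 -> legal
(2,5): no bracket -> illegal
(2,6): flips 1 -> legal
(3,2): no bracket -> illegal
(3,6): no bracket -> illegal
(4,2): flips 2 -> legal
(4,5): no bracket -> illegal
(4,6): flips 1 -> legal
(5,2): no bracket -> illegal
(5,3): no bracket -> illegal
(5,4): no bracket -> illegal
W mobility = 4

Answer: B=8 W=4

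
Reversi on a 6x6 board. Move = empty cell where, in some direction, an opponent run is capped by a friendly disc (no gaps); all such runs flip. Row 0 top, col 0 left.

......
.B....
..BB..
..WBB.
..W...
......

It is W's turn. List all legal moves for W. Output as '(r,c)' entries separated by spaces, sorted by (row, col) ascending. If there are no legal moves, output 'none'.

(0,0): no bracket -> illegal
(0,1): no bracket -> illegal
(0,2): no bracket -> illegal
(1,0): no bracket -> illegal
(1,2): flips 1 -> legal
(1,3): no bracket -> illegal
(1,4): flips 1 -> legal
(2,0): no bracket -> illegal
(2,1): no bracket -> illegal
(2,4): flips 1 -> legal
(2,5): no bracket -> illegal
(3,1): no bracket -> illegal
(3,5): flips 2 -> legal
(4,3): no bracket -> illegal
(4,4): no bracket -> illegal
(4,5): no bracket -> illegal

Answer: (1,2) (1,4) (2,4) (3,5)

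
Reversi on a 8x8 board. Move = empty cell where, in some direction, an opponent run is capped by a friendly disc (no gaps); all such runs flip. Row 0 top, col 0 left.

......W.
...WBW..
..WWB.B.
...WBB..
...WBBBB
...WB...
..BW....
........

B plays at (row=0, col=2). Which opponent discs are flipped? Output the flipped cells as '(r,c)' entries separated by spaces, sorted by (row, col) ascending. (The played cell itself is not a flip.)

Dir NW: edge -> no flip
Dir N: edge -> no flip
Dir NE: edge -> no flip
Dir W: first cell '.' (not opp) -> no flip
Dir E: first cell '.' (not opp) -> no flip
Dir SW: first cell '.' (not opp) -> no flip
Dir S: first cell '.' (not opp) -> no flip
Dir SE: opp run (1,3) capped by B -> flip

Answer: (1,3)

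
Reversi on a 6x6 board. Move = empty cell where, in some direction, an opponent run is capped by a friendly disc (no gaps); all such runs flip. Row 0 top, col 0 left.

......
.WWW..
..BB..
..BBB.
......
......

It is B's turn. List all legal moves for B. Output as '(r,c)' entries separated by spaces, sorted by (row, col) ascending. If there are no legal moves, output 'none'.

(0,0): flips 1 -> legal
(0,1): flips 1 -> legal
(0,2): flips 1 -> legal
(0,3): flips 1 -> legal
(0,4): flips 1 -> legal
(1,0): no bracket -> illegal
(1,4): no bracket -> illegal
(2,0): no bracket -> illegal
(2,1): no bracket -> illegal
(2,4): no bracket -> illegal

Answer: (0,0) (0,1) (0,2) (0,3) (0,4)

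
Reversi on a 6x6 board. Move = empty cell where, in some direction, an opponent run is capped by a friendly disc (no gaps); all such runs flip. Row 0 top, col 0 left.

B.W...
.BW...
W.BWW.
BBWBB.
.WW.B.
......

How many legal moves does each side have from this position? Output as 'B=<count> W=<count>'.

Answer: B=9 W=7

Derivation:
-- B to move --
(0,1): flips 2 -> legal
(0,3): no bracket -> illegal
(1,0): flips 1 -> legal
(1,3): flips 2 -> legal
(1,4): flips 1 -> legal
(1,5): flips 1 -> legal
(2,1): no bracket -> illegal
(2,5): flips 2 -> legal
(3,5): no bracket -> illegal
(4,0): no bracket -> illegal
(4,3): no bracket -> illegal
(5,0): no bracket -> illegal
(5,1): flips 2 -> legal
(5,2): flips 3 -> legal
(5,3): flips 1 -> legal
B mobility = 9
-- W to move --
(0,1): no bracket -> illegal
(1,0): flips 1 -> legal
(1,3): no bracket -> illegal
(2,1): flips 2 -> legal
(2,5): no bracket -> illegal
(3,5): flips 2 -> legal
(4,0): flips 1 -> legal
(4,3): flips 1 -> legal
(4,5): flips 1 -> legal
(5,3): no bracket -> illegal
(5,4): flips 2 -> legal
(5,5): no bracket -> illegal
W mobility = 7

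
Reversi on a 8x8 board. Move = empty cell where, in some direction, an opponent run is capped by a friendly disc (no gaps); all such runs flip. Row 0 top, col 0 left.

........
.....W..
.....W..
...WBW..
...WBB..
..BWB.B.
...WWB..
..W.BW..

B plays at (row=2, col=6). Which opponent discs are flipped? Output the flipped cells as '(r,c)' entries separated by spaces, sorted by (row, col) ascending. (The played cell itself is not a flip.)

Answer: (3,5)

Derivation:
Dir NW: opp run (1,5), next='.' -> no flip
Dir N: first cell '.' (not opp) -> no flip
Dir NE: first cell '.' (not opp) -> no flip
Dir W: opp run (2,5), next='.' -> no flip
Dir E: first cell '.' (not opp) -> no flip
Dir SW: opp run (3,5) capped by B -> flip
Dir S: first cell '.' (not opp) -> no flip
Dir SE: first cell '.' (not opp) -> no flip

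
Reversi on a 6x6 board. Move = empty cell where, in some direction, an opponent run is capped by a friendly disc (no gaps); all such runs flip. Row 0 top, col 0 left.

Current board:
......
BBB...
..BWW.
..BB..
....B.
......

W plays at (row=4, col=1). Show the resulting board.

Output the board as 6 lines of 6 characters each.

Place W at (4,1); scan 8 dirs for brackets.
Dir NW: first cell '.' (not opp) -> no flip
Dir N: first cell '.' (not opp) -> no flip
Dir NE: opp run (3,2) capped by W -> flip
Dir W: first cell '.' (not opp) -> no flip
Dir E: first cell '.' (not opp) -> no flip
Dir SW: first cell '.' (not opp) -> no flip
Dir S: first cell '.' (not opp) -> no flip
Dir SE: first cell '.' (not opp) -> no flip
All flips: (3,2)

Answer: ......
BBB...
..BWW.
..WB..
.W..B.
......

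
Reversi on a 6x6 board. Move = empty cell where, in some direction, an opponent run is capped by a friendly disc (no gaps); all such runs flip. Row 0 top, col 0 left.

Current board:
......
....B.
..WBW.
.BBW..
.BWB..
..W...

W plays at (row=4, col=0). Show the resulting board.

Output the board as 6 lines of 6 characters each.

Answer: ......
....B.
..WBW.
.WBW..
WWWB..
..W...

Derivation:
Place W at (4,0); scan 8 dirs for brackets.
Dir NW: edge -> no flip
Dir N: first cell '.' (not opp) -> no flip
Dir NE: opp run (3,1) capped by W -> flip
Dir W: edge -> no flip
Dir E: opp run (4,1) capped by W -> flip
Dir SW: edge -> no flip
Dir S: first cell '.' (not opp) -> no flip
Dir SE: first cell '.' (not opp) -> no flip
All flips: (3,1) (4,1)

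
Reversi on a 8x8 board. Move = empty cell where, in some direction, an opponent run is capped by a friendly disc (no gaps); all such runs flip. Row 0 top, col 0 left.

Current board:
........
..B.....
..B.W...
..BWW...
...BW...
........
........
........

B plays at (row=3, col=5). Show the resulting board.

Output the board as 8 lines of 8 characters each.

Answer: ........
..B.....
..B.W...
..BBBB..
...BW...
........
........
........

Derivation:
Place B at (3,5); scan 8 dirs for brackets.
Dir NW: opp run (2,4), next='.' -> no flip
Dir N: first cell '.' (not opp) -> no flip
Dir NE: first cell '.' (not opp) -> no flip
Dir W: opp run (3,4) (3,3) capped by B -> flip
Dir E: first cell '.' (not opp) -> no flip
Dir SW: opp run (4,4), next='.' -> no flip
Dir S: first cell '.' (not opp) -> no flip
Dir SE: first cell '.' (not opp) -> no flip
All flips: (3,3) (3,4)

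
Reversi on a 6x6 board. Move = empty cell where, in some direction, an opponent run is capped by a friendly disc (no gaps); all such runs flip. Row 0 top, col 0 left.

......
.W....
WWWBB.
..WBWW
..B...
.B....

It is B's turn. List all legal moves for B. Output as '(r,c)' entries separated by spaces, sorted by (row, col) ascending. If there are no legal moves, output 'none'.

Answer: (0,0) (1,2) (3,1) (4,1) (4,4) (4,5)

Derivation:
(0,0): flips 2 -> legal
(0,1): no bracket -> illegal
(0,2): no bracket -> illegal
(1,0): no bracket -> illegal
(1,2): flips 2 -> legal
(1,3): no bracket -> illegal
(2,5): no bracket -> illegal
(3,0): no bracket -> illegal
(3,1): flips 1 -> legal
(4,1): flips 1 -> legal
(4,3): no bracket -> illegal
(4,4): flips 1 -> legal
(4,5): flips 1 -> legal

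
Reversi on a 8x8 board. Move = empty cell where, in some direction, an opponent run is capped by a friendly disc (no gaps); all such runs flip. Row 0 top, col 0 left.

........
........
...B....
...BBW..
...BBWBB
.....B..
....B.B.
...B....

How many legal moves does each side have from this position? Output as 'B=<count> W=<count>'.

Answer: B=5 W=6

Derivation:
-- B to move --
(2,4): flips 1 -> legal
(2,5): flips 2 -> legal
(2,6): flips 1 -> legal
(3,6): flips 1 -> legal
(5,4): no bracket -> illegal
(5,6): flips 1 -> legal
B mobility = 5
-- W to move --
(1,2): flips 2 -> legal
(1,3): no bracket -> illegal
(1,4): no bracket -> illegal
(2,2): no bracket -> illegal
(2,4): no bracket -> illegal
(2,5): no bracket -> illegal
(3,2): flips 2 -> legal
(3,6): no bracket -> illegal
(3,7): no bracket -> illegal
(4,2): flips 2 -> legal
(5,2): no bracket -> illegal
(5,3): flips 1 -> legal
(5,4): no bracket -> illegal
(5,6): no bracket -> illegal
(5,7): flips 1 -> legal
(6,2): no bracket -> illegal
(6,3): no bracket -> illegal
(6,5): flips 1 -> legal
(6,7): no bracket -> illegal
(7,2): no bracket -> illegal
(7,4): no bracket -> illegal
(7,5): no bracket -> illegal
(7,6): no bracket -> illegal
(7,7): no bracket -> illegal
W mobility = 6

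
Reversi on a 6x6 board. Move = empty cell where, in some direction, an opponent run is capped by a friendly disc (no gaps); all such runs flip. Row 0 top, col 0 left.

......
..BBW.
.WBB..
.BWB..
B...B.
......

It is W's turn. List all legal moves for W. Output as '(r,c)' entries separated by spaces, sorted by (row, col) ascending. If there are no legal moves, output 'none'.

Answer: (0,2) (0,3) (1,1) (2,4) (3,0) (3,4) (4,1)

Derivation:
(0,1): no bracket -> illegal
(0,2): flips 2 -> legal
(0,3): flips 1 -> legal
(0,4): no bracket -> illegal
(1,1): flips 2 -> legal
(2,0): no bracket -> illegal
(2,4): flips 2 -> legal
(3,0): flips 1 -> legal
(3,4): flips 1 -> legal
(3,5): no bracket -> illegal
(4,1): flips 1 -> legal
(4,2): no bracket -> illegal
(4,3): no bracket -> illegal
(4,5): no bracket -> illegal
(5,0): no bracket -> illegal
(5,1): no bracket -> illegal
(5,3): no bracket -> illegal
(5,4): no bracket -> illegal
(5,5): no bracket -> illegal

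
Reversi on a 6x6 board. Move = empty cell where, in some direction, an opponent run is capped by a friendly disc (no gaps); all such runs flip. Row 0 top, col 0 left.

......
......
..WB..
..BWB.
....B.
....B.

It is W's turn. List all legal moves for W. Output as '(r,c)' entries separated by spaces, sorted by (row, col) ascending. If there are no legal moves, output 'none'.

Answer: (1,3) (2,4) (3,1) (3,5) (4,2) (5,5)

Derivation:
(1,2): no bracket -> illegal
(1,3): flips 1 -> legal
(1,4): no bracket -> illegal
(2,1): no bracket -> illegal
(2,4): flips 1 -> legal
(2,5): no bracket -> illegal
(3,1): flips 1 -> legal
(3,5): flips 1 -> legal
(4,1): no bracket -> illegal
(4,2): flips 1 -> legal
(4,3): no bracket -> illegal
(4,5): no bracket -> illegal
(5,3): no bracket -> illegal
(5,5): flips 1 -> legal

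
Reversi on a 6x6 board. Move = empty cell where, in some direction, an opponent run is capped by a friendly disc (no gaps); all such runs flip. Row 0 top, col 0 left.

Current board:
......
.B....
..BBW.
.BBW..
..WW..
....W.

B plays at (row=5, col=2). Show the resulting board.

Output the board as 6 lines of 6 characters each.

Place B at (5,2); scan 8 dirs for brackets.
Dir NW: first cell '.' (not opp) -> no flip
Dir N: opp run (4,2) capped by B -> flip
Dir NE: opp run (4,3), next='.' -> no flip
Dir W: first cell '.' (not opp) -> no flip
Dir E: first cell '.' (not opp) -> no flip
Dir SW: edge -> no flip
Dir S: edge -> no flip
Dir SE: edge -> no flip
All flips: (4,2)

Answer: ......
.B....
..BBW.
.BBW..
..BW..
..B.W.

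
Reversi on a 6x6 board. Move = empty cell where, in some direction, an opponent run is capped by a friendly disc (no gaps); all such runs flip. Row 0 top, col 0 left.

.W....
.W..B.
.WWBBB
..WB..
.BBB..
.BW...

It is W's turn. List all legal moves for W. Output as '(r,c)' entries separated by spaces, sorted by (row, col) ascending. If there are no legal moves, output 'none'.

(0,3): no bracket -> illegal
(0,4): no bracket -> illegal
(0,5): flips 2 -> legal
(1,2): no bracket -> illegal
(1,3): no bracket -> illegal
(1,5): no bracket -> illegal
(3,0): flips 1 -> legal
(3,1): no bracket -> illegal
(3,4): flips 2 -> legal
(3,5): no bracket -> illegal
(4,0): no bracket -> illegal
(4,4): flips 1 -> legal
(5,0): flips 2 -> legal
(5,3): no bracket -> illegal
(5,4): flips 1 -> legal

Answer: (0,5) (3,0) (3,4) (4,4) (5,0) (5,4)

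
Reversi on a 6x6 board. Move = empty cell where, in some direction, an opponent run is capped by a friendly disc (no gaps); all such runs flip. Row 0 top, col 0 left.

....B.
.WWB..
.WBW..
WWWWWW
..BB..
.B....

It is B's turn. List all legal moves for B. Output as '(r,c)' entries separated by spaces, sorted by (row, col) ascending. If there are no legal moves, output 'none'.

Answer: (0,0) (0,2) (1,0) (2,0) (2,4) (2,5) (4,0) (4,4)

Derivation:
(0,0): flips 1 -> legal
(0,1): no bracket -> illegal
(0,2): flips 1 -> legal
(0,3): no bracket -> illegal
(1,0): flips 4 -> legal
(1,4): no bracket -> illegal
(2,0): flips 2 -> legal
(2,4): flips 2 -> legal
(2,5): flips 1 -> legal
(4,0): flips 1 -> legal
(4,1): no bracket -> illegal
(4,4): flips 1 -> legal
(4,5): no bracket -> illegal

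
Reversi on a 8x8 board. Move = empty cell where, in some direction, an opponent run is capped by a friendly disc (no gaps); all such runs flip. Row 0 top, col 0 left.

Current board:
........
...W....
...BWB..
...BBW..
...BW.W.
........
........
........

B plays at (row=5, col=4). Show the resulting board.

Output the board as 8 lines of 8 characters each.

Place B at (5,4); scan 8 dirs for brackets.
Dir NW: first cell 'B' (not opp) -> no flip
Dir N: opp run (4,4) capped by B -> flip
Dir NE: first cell '.' (not opp) -> no flip
Dir W: first cell '.' (not opp) -> no flip
Dir E: first cell '.' (not opp) -> no flip
Dir SW: first cell '.' (not opp) -> no flip
Dir S: first cell '.' (not opp) -> no flip
Dir SE: first cell '.' (not opp) -> no flip
All flips: (4,4)

Answer: ........
...W....
...BWB..
...BBW..
...BB.W.
....B...
........
........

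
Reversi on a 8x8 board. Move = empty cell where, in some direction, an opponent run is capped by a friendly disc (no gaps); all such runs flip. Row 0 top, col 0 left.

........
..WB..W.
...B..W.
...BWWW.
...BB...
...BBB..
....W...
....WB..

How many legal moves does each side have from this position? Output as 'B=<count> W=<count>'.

-- B to move --
(0,1): flips 1 -> legal
(0,2): no bracket -> illegal
(0,3): no bracket -> illegal
(0,5): no bracket -> illegal
(0,6): no bracket -> illegal
(0,7): no bracket -> illegal
(1,1): flips 1 -> legal
(1,5): no bracket -> illegal
(1,7): flips 2 -> legal
(2,1): no bracket -> illegal
(2,2): no bracket -> illegal
(2,4): flips 1 -> legal
(2,5): flips 1 -> legal
(2,7): no bracket -> illegal
(3,7): flips 3 -> legal
(4,5): flips 1 -> legal
(4,6): no bracket -> illegal
(4,7): no bracket -> illegal
(6,3): no bracket -> illegal
(6,5): no bracket -> illegal
(7,3): flips 2 -> legal
B mobility = 8
-- W to move --
(0,2): no bracket -> illegal
(0,3): no bracket -> illegal
(0,4): no bracket -> illegal
(1,4): flips 1 -> legal
(2,2): no bracket -> illegal
(2,4): no bracket -> illegal
(3,2): flips 1 -> legal
(4,2): flips 1 -> legal
(4,5): no bracket -> illegal
(4,6): flips 1 -> legal
(5,2): flips 1 -> legal
(5,6): no bracket -> illegal
(6,2): flips 2 -> legal
(6,3): no bracket -> illegal
(6,5): no bracket -> illegal
(6,6): no bracket -> illegal
(7,6): flips 1 -> legal
W mobility = 7

Answer: B=8 W=7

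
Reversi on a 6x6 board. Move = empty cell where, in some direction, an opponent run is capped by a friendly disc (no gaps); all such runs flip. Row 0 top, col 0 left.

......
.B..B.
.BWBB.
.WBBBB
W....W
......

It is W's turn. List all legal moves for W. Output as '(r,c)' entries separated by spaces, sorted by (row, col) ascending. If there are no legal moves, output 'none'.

(0,0): flips 1 -> legal
(0,1): flips 2 -> legal
(0,2): no bracket -> illegal
(0,3): no bracket -> illegal
(0,4): no bracket -> illegal
(0,5): no bracket -> illegal
(1,0): no bracket -> illegal
(1,2): flips 2 -> legal
(1,3): no bracket -> illegal
(1,5): no bracket -> illegal
(2,0): flips 1 -> legal
(2,5): flips 3 -> legal
(3,0): no bracket -> illegal
(4,1): no bracket -> illegal
(4,2): flips 1 -> legal
(4,3): no bracket -> illegal
(4,4): flips 1 -> legal

Answer: (0,0) (0,1) (1,2) (2,0) (2,5) (4,2) (4,4)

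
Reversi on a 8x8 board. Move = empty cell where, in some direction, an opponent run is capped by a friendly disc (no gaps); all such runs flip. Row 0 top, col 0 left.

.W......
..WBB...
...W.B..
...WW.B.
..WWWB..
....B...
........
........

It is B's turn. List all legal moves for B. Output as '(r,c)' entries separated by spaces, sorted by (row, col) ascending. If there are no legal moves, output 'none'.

(0,0): no bracket -> illegal
(0,2): no bracket -> illegal
(0,3): no bracket -> illegal
(1,0): no bracket -> illegal
(1,1): flips 1 -> legal
(2,1): no bracket -> illegal
(2,2): no bracket -> illegal
(2,4): flips 2 -> legal
(3,1): no bracket -> illegal
(3,2): flips 2 -> legal
(3,5): no bracket -> illegal
(4,1): flips 3 -> legal
(5,1): no bracket -> illegal
(5,2): flips 2 -> legal
(5,3): flips 3 -> legal
(5,5): no bracket -> illegal

Answer: (1,1) (2,4) (3,2) (4,1) (5,2) (5,3)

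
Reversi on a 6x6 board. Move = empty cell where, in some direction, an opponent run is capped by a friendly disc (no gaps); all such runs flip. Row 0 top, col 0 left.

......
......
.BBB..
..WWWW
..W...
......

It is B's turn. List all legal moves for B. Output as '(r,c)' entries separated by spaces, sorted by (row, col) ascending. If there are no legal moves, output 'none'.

Answer: (4,1) (4,3) (4,4) (4,5) (5,2)

Derivation:
(2,4): no bracket -> illegal
(2,5): no bracket -> illegal
(3,1): no bracket -> illegal
(4,1): flips 1 -> legal
(4,3): flips 2 -> legal
(4,4): flips 1 -> legal
(4,5): flips 1 -> legal
(5,1): no bracket -> illegal
(5,2): flips 2 -> legal
(5,3): no bracket -> illegal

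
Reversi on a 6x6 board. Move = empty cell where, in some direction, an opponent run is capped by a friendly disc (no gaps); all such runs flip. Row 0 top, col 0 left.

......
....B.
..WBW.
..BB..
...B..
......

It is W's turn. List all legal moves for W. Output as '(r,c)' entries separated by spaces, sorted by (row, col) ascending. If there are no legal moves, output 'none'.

Answer: (0,4) (4,2) (4,4)

Derivation:
(0,3): no bracket -> illegal
(0,4): flips 1 -> legal
(0,5): no bracket -> illegal
(1,2): no bracket -> illegal
(1,3): no bracket -> illegal
(1,5): no bracket -> illegal
(2,1): no bracket -> illegal
(2,5): no bracket -> illegal
(3,1): no bracket -> illegal
(3,4): no bracket -> illegal
(4,1): no bracket -> illegal
(4,2): flips 2 -> legal
(4,4): flips 1 -> legal
(5,2): no bracket -> illegal
(5,3): no bracket -> illegal
(5,4): no bracket -> illegal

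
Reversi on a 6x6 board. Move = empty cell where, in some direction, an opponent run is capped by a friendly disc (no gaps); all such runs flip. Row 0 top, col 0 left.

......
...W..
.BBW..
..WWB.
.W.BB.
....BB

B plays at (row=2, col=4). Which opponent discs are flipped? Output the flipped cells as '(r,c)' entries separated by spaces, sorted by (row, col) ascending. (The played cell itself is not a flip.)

Answer: (2,3)

Derivation:
Dir NW: opp run (1,3), next='.' -> no flip
Dir N: first cell '.' (not opp) -> no flip
Dir NE: first cell '.' (not opp) -> no flip
Dir W: opp run (2,3) capped by B -> flip
Dir E: first cell '.' (not opp) -> no flip
Dir SW: opp run (3,3), next='.' -> no flip
Dir S: first cell 'B' (not opp) -> no flip
Dir SE: first cell '.' (not opp) -> no flip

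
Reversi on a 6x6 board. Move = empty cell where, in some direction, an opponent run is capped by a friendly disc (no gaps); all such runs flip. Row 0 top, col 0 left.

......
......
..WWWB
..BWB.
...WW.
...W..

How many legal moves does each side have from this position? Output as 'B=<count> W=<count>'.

-- B to move --
(1,1): no bracket -> illegal
(1,2): flips 2 -> legal
(1,3): no bracket -> illegal
(1,4): flips 2 -> legal
(1,5): no bracket -> illegal
(2,1): flips 3 -> legal
(3,1): no bracket -> illegal
(3,5): no bracket -> illegal
(4,2): no bracket -> illegal
(4,5): no bracket -> illegal
(5,2): flips 1 -> legal
(5,4): flips 2 -> legal
(5,5): no bracket -> illegal
B mobility = 5
-- W to move --
(1,4): no bracket -> illegal
(1,5): no bracket -> illegal
(2,1): flips 1 -> legal
(3,1): flips 1 -> legal
(3,5): flips 1 -> legal
(4,1): flips 1 -> legal
(4,2): flips 1 -> legal
(4,5): flips 1 -> legal
W mobility = 6

Answer: B=5 W=6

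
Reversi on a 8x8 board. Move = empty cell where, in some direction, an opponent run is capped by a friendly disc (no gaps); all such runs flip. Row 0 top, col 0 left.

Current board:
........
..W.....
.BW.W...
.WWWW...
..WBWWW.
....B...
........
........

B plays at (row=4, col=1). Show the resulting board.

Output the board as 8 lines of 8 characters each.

Answer: ........
..W.....
.BW.W...
.BWWW...
.BBBWWW.
....B...
........
........

Derivation:
Place B at (4,1); scan 8 dirs for brackets.
Dir NW: first cell '.' (not opp) -> no flip
Dir N: opp run (3,1) capped by B -> flip
Dir NE: opp run (3,2), next='.' -> no flip
Dir W: first cell '.' (not opp) -> no flip
Dir E: opp run (4,2) capped by B -> flip
Dir SW: first cell '.' (not opp) -> no flip
Dir S: first cell '.' (not opp) -> no flip
Dir SE: first cell '.' (not opp) -> no flip
All flips: (3,1) (4,2)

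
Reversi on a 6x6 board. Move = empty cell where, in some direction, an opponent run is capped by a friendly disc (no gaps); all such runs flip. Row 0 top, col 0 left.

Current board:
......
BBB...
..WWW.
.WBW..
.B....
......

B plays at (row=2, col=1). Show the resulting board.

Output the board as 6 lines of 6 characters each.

Answer: ......
BBB...
.BWWW.
.BBW..
.B....
......

Derivation:
Place B at (2,1); scan 8 dirs for brackets.
Dir NW: first cell 'B' (not opp) -> no flip
Dir N: first cell 'B' (not opp) -> no flip
Dir NE: first cell 'B' (not opp) -> no flip
Dir W: first cell '.' (not opp) -> no flip
Dir E: opp run (2,2) (2,3) (2,4), next='.' -> no flip
Dir SW: first cell '.' (not opp) -> no flip
Dir S: opp run (3,1) capped by B -> flip
Dir SE: first cell 'B' (not opp) -> no flip
All flips: (3,1)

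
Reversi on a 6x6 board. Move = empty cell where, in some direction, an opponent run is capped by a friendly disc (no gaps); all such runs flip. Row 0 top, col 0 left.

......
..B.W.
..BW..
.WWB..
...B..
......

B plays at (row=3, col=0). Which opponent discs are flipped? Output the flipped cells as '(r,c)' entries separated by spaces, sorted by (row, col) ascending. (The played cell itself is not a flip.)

Dir NW: edge -> no flip
Dir N: first cell '.' (not opp) -> no flip
Dir NE: first cell '.' (not opp) -> no flip
Dir W: edge -> no flip
Dir E: opp run (3,1) (3,2) capped by B -> flip
Dir SW: edge -> no flip
Dir S: first cell '.' (not opp) -> no flip
Dir SE: first cell '.' (not opp) -> no flip

Answer: (3,1) (3,2)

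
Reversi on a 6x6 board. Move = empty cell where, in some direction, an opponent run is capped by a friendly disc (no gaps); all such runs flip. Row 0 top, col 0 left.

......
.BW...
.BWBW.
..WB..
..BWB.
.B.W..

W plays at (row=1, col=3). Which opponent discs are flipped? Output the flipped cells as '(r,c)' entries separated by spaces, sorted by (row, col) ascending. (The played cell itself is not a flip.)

Dir NW: first cell '.' (not opp) -> no flip
Dir N: first cell '.' (not opp) -> no flip
Dir NE: first cell '.' (not opp) -> no flip
Dir W: first cell 'W' (not opp) -> no flip
Dir E: first cell '.' (not opp) -> no flip
Dir SW: first cell 'W' (not opp) -> no flip
Dir S: opp run (2,3) (3,3) capped by W -> flip
Dir SE: first cell 'W' (not opp) -> no flip

Answer: (2,3) (3,3)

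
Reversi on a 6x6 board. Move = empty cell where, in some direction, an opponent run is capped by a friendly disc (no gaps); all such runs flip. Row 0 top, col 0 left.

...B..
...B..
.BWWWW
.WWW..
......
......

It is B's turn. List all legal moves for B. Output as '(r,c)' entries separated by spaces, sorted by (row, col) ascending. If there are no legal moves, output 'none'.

Answer: (3,5) (4,0) (4,1) (4,3)

Derivation:
(1,1): no bracket -> illegal
(1,2): no bracket -> illegal
(1,4): no bracket -> illegal
(1,5): no bracket -> illegal
(2,0): no bracket -> illegal
(3,0): no bracket -> illegal
(3,4): no bracket -> illegal
(3,5): flips 1 -> legal
(4,0): flips 2 -> legal
(4,1): flips 1 -> legal
(4,2): no bracket -> illegal
(4,3): flips 3 -> legal
(4,4): no bracket -> illegal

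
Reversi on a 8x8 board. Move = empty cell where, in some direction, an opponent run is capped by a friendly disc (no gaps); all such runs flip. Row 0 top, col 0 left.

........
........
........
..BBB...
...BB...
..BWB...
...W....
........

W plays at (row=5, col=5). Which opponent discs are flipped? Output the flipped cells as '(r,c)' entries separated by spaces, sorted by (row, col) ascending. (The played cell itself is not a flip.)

Dir NW: opp run (4,4) (3,3), next='.' -> no flip
Dir N: first cell '.' (not opp) -> no flip
Dir NE: first cell '.' (not opp) -> no flip
Dir W: opp run (5,4) capped by W -> flip
Dir E: first cell '.' (not opp) -> no flip
Dir SW: first cell '.' (not opp) -> no flip
Dir S: first cell '.' (not opp) -> no flip
Dir SE: first cell '.' (not opp) -> no flip

Answer: (5,4)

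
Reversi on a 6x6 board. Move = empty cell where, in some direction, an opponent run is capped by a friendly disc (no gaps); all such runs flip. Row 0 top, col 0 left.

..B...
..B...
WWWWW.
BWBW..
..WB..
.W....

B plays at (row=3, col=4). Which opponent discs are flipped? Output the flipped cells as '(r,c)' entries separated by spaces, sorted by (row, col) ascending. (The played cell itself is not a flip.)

Answer: (2,3) (3,3)

Derivation:
Dir NW: opp run (2,3) capped by B -> flip
Dir N: opp run (2,4), next='.' -> no flip
Dir NE: first cell '.' (not opp) -> no flip
Dir W: opp run (3,3) capped by B -> flip
Dir E: first cell '.' (not opp) -> no flip
Dir SW: first cell 'B' (not opp) -> no flip
Dir S: first cell '.' (not opp) -> no flip
Dir SE: first cell '.' (not opp) -> no flip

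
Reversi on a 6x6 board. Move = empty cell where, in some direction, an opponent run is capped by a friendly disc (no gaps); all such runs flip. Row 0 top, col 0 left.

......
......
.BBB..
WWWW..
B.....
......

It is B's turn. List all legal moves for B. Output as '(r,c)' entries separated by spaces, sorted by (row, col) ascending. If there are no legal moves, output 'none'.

(2,0): flips 1 -> legal
(2,4): no bracket -> illegal
(3,4): no bracket -> illegal
(4,1): flips 2 -> legal
(4,2): flips 1 -> legal
(4,3): flips 2 -> legal
(4,4): flips 1 -> legal

Answer: (2,0) (4,1) (4,2) (4,3) (4,4)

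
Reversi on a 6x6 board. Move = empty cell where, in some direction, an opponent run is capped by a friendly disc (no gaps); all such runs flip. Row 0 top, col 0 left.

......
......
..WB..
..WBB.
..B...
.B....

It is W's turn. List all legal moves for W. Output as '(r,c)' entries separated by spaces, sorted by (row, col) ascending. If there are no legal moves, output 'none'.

(1,2): no bracket -> illegal
(1,3): no bracket -> illegal
(1,4): flips 1 -> legal
(2,4): flips 1 -> legal
(2,5): no bracket -> illegal
(3,1): no bracket -> illegal
(3,5): flips 2 -> legal
(4,0): no bracket -> illegal
(4,1): no bracket -> illegal
(4,3): no bracket -> illegal
(4,4): flips 1 -> legal
(4,5): no bracket -> illegal
(5,0): no bracket -> illegal
(5,2): flips 1 -> legal
(5,3): no bracket -> illegal

Answer: (1,4) (2,4) (3,5) (4,4) (5,2)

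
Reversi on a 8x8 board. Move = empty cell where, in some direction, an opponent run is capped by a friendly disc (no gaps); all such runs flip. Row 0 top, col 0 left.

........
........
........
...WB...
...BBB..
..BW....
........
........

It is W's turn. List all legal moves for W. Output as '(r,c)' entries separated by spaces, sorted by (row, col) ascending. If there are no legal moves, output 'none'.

(2,3): no bracket -> illegal
(2,4): no bracket -> illegal
(2,5): no bracket -> illegal
(3,2): no bracket -> illegal
(3,5): flips 2 -> legal
(3,6): no bracket -> illegal
(4,1): no bracket -> illegal
(4,2): no bracket -> illegal
(4,6): no bracket -> illegal
(5,1): flips 1 -> legal
(5,4): no bracket -> illegal
(5,5): flips 1 -> legal
(5,6): no bracket -> illegal
(6,1): no bracket -> illegal
(6,2): no bracket -> illegal
(6,3): no bracket -> illegal

Answer: (3,5) (5,1) (5,5)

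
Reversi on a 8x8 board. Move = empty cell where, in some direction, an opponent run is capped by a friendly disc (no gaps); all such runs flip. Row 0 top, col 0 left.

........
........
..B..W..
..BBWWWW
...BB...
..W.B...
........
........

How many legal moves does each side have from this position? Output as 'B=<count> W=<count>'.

-- B to move --
(1,4): no bracket -> illegal
(1,5): no bracket -> illegal
(1,6): flips 2 -> legal
(2,3): no bracket -> illegal
(2,4): flips 1 -> legal
(2,6): flips 1 -> legal
(2,7): no bracket -> illegal
(4,1): no bracket -> illegal
(4,2): no bracket -> illegal
(4,5): no bracket -> illegal
(4,6): no bracket -> illegal
(4,7): no bracket -> illegal
(5,1): no bracket -> illegal
(5,3): no bracket -> illegal
(6,1): flips 1 -> legal
(6,2): no bracket -> illegal
(6,3): no bracket -> illegal
B mobility = 4
-- W to move --
(1,1): no bracket -> illegal
(1,2): no bracket -> illegal
(1,3): no bracket -> illegal
(2,1): no bracket -> illegal
(2,3): no bracket -> illegal
(2,4): no bracket -> illegal
(3,1): flips 2 -> legal
(4,1): no bracket -> illegal
(4,2): no bracket -> illegal
(4,5): no bracket -> illegal
(5,3): flips 1 -> legal
(5,5): no bracket -> illegal
(6,3): no bracket -> illegal
(6,4): flips 2 -> legal
(6,5): no bracket -> illegal
W mobility = 3

Answer: B=4 W=3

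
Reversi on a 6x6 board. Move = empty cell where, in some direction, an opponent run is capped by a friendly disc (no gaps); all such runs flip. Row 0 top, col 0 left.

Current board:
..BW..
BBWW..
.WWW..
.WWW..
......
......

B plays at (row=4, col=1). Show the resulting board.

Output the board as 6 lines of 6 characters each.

Answer: ..BW..
BBWW..
.BWW..
.BWW..
.B....
......

Derivation:
Place B at (4,1); scan 8 dirs for brackets.
Dir NW: first cell '.' (not opp) -> no flip
Dir N: opp run (3,1) (2,1) capped by B -> flip
Dir NE: opp run (3,2) (2,3), next='.' -> no flip
Dir W: first cell '.' (not opp) -> no flip
Dir E: first cell '.' (not opp) -> no flip
Dir SW: first cell '.' (not opp) -> no flip
Dir S: first cell '.' (not opp) -> no flip
Dir SE: first cell '.' (not opp) -> no flip
All flips: (2,1) (3,1)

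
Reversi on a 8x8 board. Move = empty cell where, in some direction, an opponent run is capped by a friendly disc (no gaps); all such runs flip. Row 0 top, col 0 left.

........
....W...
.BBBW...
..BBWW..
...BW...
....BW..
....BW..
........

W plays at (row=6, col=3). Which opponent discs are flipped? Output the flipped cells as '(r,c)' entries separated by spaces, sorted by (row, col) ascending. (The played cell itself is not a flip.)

Answer: (6,4)

Derivation:
Dir NW: first cell '.' (not opp) -> no flip
Dir N: first cell '.' (not opp) -> no flip
Dir NE: opp run (5,4), next='.' -> no flip
Dir W: first cell '.' (not opp) -> no flip
Dir E: opp run (6,4) capped by W -> flip
Dir SW: first cell '.' (not opp) -> no flip
Dir S: first cell '.' (not opp) -> no flip
Dir SE: first cell '.' (not opp) -> no flip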